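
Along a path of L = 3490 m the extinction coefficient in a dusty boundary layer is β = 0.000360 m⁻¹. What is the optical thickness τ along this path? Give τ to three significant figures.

1.26

τ = β·L = 0.000360 × 3490 = 1.2564.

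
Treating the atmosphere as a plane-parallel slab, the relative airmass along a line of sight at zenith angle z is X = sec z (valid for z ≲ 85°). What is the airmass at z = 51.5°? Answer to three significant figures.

1.61

X = sec z = 1/cos 51.5° = 1/0.6225 = 1.6064.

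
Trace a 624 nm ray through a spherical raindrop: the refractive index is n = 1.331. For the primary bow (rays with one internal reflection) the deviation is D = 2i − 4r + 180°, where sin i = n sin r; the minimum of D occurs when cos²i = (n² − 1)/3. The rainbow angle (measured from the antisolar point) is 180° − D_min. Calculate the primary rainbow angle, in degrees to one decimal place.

42.4°

cos²i = (1.77156 − 1)/3 = 0.25719; i = arccos(0.50714) = 59.527°.
sin r = sin 59.527°/1.331 = 0.64753; r = 40.356°.
D_min = 2·59.527° − 4·40.356° + 180° = 137.630°.
Rainbow angle = 180° − D_min = 42.370°.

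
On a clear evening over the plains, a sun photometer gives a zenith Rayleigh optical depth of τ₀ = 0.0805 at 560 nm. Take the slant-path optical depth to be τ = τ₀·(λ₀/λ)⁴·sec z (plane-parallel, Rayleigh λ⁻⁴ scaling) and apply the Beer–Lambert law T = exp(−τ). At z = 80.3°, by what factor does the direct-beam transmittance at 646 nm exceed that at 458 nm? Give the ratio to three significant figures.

2.22

Airmass: sec 80.3° = 5.9351.
τ(646 nm) = 0.0805 × (560/646)⁴ × 5.9351 = 0.0805 × 0.5647 × 5.9351 = 0.2698.
τ(458 nm) = 0.0805 × (560/458)⁴ × 5.9351 = 0.0805 × 2.2351 × 5.9351 = 1.0679.
T(646)/T(458) = exp(τ_B − τ_A) = exp(0.7981) = 2.2212.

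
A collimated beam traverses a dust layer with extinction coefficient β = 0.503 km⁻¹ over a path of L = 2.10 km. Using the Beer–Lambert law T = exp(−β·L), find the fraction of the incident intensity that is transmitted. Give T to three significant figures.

τ = β·L = 0.503 × 2.10 = 1.0563.
T = exp(−1.0563) = 0.3477.

0.348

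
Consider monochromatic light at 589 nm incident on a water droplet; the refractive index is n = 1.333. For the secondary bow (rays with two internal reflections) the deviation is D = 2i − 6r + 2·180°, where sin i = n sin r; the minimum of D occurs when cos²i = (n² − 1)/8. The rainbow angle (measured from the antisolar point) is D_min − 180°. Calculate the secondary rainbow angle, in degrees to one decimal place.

cos²i = (1.77689 − 1)/8 = 0.09711; i = arccos(0.31163) = 71.843°.
sin r = sin 71.843°/1.333 = 0.71283; r = 45.466°.
D_min = 2·71.843° − 6·45.466° + 360° = 230.891°.
Rainbow angle = D_min − 180° = 50.891°.

50.9°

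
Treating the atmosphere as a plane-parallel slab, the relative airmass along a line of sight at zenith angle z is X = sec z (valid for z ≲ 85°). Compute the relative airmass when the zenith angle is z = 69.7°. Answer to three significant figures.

2.88

X = sec z = 1/cos 69.7° = 1/0.3469 = 2.8824.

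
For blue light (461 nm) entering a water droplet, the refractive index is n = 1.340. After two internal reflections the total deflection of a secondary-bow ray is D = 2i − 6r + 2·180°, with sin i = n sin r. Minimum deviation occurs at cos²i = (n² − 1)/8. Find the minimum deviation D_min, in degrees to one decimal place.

cos²i = (1.79560 − 1)/8 = 0.09945; i = arccos(0.31536) = 71.618°.
sin r = sin 71.618°/1.340 = 0.70819; r = 45.088°.
D_min = 2·71.618° − 6·45.088° + 360° = 232.709°.

232.7°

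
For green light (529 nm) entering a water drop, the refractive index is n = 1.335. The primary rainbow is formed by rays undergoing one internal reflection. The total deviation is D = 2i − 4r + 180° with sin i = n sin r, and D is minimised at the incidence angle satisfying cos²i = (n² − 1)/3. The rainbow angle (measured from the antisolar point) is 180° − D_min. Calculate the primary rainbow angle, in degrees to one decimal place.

cos²i = (1.78222 − 1)/3 = 0.26074; i = arccos(0.51063) = 59.294°.
sin r = sin 59.294°/1.335 = 0.64405; r = 40.094°.
D_min = 2·59.294° − 4·40.094° + 180° = 138.212°.
Rainbow angle = 180° − D_min = 41.788°.

41.8°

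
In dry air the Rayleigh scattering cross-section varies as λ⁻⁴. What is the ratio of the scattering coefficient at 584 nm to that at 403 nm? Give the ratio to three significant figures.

0.227

Rayleigh scattering ∝ λ⁻⁴, so the ratio of coefficients is the inverse fourth power of the wavelength ratio.
σ(584)/σ(403) = (403/584)⁴ = (0.6901)⁴ = 0.2268.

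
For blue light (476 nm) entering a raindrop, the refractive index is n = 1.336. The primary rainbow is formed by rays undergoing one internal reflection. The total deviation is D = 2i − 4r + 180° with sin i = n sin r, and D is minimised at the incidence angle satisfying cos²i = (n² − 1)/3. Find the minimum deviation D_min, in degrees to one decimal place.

138.4°

cos²i = (1.78490 − 1)/3 = 0.26163; i = arccos(0.51150) = 59.236°.
sin r = sin 59.236°/1.336 = 0.64318; r = 40.029°.
D_min = 2·59.236° − 4·40.029° + 180° = 138.356°.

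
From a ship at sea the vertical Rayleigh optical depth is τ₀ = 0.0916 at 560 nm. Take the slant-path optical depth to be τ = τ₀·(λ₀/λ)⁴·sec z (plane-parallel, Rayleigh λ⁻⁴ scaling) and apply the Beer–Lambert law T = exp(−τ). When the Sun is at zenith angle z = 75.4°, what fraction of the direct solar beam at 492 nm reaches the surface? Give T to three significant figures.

sec 75.4° = 3.9672.
τ = 0.0916 × (560/492)⁴ × 3.9672 = 0.0916 × 1.6784 × 3.9672 = 0.6099.
T = exp(−0.6099) = 0.5434.

0.543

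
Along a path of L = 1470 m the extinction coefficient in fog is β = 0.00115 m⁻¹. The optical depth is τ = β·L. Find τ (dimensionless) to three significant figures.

τ = β·L = 0.00115 × 1470 = 1.6905.

1.69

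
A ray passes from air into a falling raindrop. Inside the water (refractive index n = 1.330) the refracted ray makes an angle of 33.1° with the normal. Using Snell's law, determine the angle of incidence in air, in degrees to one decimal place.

46.6°

Snell: sin θ_i = n · sin θ_r = 1.330 × sin 33.1° = 1.330 × 0.5461 = 0.7263.
θ_i = arcsin(0.7263) = 46.58°.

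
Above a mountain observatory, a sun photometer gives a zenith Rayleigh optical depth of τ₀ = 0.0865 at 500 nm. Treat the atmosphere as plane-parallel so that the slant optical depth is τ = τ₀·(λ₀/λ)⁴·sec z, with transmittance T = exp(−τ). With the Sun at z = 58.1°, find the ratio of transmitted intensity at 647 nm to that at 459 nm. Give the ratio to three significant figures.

1.19

Airmass: sec 58.1° = 1.8924.
τ(647 nm) = 0.0865 × (500/647)⁴ × 1.8924 = 0.0865 × 0.3567 × 1.8924 = 0.0584.
τ(459 nm) = 0.0865 × (500/459)⁴ × 1.8924 = 0.0865 × 1.4081 × 1.8924 = 0.2305.
T(647)/T(459) = exp(τ_B − τ_A) = exp(0.1721) = 1.1878.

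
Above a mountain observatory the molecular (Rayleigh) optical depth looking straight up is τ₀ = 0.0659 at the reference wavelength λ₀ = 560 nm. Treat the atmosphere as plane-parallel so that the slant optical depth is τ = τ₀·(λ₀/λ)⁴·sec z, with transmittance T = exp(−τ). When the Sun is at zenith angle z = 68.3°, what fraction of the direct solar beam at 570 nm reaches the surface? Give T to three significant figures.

sec 68.3° = 2.7046.
τ = 0.0659 × (560/570)⁴ × 2.7046 = 0.0659 × 0.9316 × 2.7046 = 0.1660.
T = exp(−0.1660) = 0.8470.

0.847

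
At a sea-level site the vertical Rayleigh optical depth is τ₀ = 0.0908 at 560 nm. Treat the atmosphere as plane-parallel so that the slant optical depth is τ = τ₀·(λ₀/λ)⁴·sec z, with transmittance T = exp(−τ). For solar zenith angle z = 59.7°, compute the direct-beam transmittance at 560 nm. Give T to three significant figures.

0.835

sec 59.7° = 1.9821.
τ = 0.0908 × (560/560)⁴ × 1.9821 = 0.0908 × 1.0000 × 1.9821 = 0.1800.
T = exp(−0.1800) = 0.8353.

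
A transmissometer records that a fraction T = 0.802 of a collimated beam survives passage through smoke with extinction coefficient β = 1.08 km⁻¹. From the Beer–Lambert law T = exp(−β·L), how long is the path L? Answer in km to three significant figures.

0.204 km

Beer–Lambert: T = exp(−βL) ⇒ L = −ln(T)/β = −ln(0.802)/1.08 = 0.2206/1.08 = 0.2043 km.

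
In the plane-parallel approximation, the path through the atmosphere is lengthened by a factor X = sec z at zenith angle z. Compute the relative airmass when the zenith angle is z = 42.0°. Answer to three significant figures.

1.35

X = sec z = 1/cos 42.0° = 1/0.7431 = 1.3456.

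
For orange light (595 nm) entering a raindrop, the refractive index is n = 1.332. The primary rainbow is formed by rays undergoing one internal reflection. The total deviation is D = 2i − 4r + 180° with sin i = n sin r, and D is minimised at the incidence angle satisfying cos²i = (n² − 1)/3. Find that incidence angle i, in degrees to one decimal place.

cos²i = (1.332² − 1)/3 = (1.77422 − 1)/3 = 0.25807.
cos i = 0.50801, so i = 59.469°.

59.5°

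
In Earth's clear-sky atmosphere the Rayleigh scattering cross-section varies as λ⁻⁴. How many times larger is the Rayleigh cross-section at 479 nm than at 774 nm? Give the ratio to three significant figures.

6.82

Rayleigh scattering ∝ λ⁻⁴, so the ratio of coefficients is the inverse fourth power of the wavelength ratio.
σ(479)/σ(774) = (774/479)⁴ = (1.6159)⁴ = 6.817.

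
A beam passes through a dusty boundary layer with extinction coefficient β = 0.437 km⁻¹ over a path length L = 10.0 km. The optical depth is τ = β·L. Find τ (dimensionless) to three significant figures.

τ = β·L = 0.437 × 10.0 = 4.3700.

4.37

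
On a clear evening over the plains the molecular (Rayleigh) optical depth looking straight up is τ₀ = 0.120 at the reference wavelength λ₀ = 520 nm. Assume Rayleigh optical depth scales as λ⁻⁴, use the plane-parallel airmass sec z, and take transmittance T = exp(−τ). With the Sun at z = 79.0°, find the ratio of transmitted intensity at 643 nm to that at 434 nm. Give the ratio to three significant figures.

2.79

Airmass: sec 79.0° = 5.2408.
τ(643 nm) = 0.120 × (520/643)⁴ × 5.2408 = 0.120 × 0.4277 × 5.2408 = 0.2690.
τ(434 nm) = 0.120 × (520/434)⁴ × 5.2408 = 0.120 × 2.0609 × 5.2408 = 1.2961.
T(643)/T(434) = exp(τ_B − τ_A) = exp(1.0271) = 2.7929.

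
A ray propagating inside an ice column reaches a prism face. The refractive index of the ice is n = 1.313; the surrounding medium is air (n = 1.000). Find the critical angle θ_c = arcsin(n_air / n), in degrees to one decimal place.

49.6°

sin θ_c = n_air / n = 1.000 / 1.313 = 0.7616.
θ_c = arcsin(0.7616) = 49.61°.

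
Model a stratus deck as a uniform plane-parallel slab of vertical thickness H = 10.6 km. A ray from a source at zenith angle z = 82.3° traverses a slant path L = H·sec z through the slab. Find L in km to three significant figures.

79.1 km

sec z = 1/cos 82.3° = 7.4635.
L = 10.6 × 7.4635 = 79.113 km.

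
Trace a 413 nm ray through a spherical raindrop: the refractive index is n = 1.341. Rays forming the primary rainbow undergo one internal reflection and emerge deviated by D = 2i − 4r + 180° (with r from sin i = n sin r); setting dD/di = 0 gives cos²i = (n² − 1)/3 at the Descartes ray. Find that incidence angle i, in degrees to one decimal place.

cos²i = (1.341² − 1)/3 = (1.79828 − 1)/3 = 0.26609.
cos i = 0.51584, so i = 58.946°.

58.9°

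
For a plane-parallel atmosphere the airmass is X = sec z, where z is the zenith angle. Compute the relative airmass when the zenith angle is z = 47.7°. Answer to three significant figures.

1.49

X = sec z = 1/cos 47.7° = 1/0.6730 = 1.4859.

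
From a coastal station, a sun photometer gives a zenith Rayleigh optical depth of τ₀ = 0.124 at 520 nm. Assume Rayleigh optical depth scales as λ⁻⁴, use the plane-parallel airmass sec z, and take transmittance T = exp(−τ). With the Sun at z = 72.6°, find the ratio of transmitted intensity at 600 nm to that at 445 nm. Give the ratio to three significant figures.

1.71

Airmass: sec 72.6° = 3.3440.
τ(600 nm) = 0.124 × (520/600)⁴ × 3.3440 = 0.124 × 0.5642 × 3.3440 = 0.2339.
τ(445 nm) = 0.124 × (520/445)⁴ × 3.3440 = 0.124 × 1.8645 × 3.3440 = 0.7732.
T(600)/T(445) = exp(τ_B − τ_A) = exp(0.5392) = 1.7147.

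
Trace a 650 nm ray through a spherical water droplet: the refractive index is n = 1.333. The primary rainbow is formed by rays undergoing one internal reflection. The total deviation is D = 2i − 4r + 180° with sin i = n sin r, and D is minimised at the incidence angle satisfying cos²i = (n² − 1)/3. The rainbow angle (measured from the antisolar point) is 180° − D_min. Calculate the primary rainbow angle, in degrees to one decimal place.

cos²i = (1.77689 − 1)/3 = 0.25896; i = arccos(0.50888) = 59.410°.
sin r = sin 59.410°/1.333 = 0.64579; r = 40.225°.
D_min = 2·59.410° − 4·40.225° + 180° = 137.922°.
Rainbow angle = 180° − D_min = 42.078°.

42.1°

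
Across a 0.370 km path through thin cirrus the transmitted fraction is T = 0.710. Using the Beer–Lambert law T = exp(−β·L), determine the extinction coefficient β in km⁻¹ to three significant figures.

Beer–Lambert: T = exp(−βL) ⇒ β = −ln(T)/L = −ln(0.710)/0.370 = 0.3425/0.370 = 0.9256 km⁻¹.

0.926 km⁻¹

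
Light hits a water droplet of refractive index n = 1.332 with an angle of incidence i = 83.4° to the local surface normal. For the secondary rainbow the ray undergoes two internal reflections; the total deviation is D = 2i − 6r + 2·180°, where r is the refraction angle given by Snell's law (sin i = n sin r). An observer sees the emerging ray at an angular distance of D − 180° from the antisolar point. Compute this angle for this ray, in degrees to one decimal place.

57.4°

sin r = sin 83.4° / 1.332 = 0.9934/1.332 = 0.7458; r = 48.23°.
D = 2·83.4° − 6·48.23° + 2·180° = 166.80° − 289.35° + 360° = 237.45°.
Angle from antisolar point = D − 180° = 57.45°.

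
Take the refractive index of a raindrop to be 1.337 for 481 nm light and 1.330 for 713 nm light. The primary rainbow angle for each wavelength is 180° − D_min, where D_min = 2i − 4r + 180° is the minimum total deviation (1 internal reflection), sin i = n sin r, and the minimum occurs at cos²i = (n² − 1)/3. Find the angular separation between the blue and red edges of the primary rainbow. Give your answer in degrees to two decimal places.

At 481 nm (n = 1.337): cos²i = 0.26252 → i = 59.178°, r = 39.964°, D_min = 138.500°, rainbow angle = 41.500°.
At 713 nm (n = 1.330): cos²i = 0.25630 → i = 59.585°, r = 40.422°, D_min = 137.484°, rainbow angle = 42.516°.
Angular width = |41.500° − 42.516°| = 1.016°.

1.02°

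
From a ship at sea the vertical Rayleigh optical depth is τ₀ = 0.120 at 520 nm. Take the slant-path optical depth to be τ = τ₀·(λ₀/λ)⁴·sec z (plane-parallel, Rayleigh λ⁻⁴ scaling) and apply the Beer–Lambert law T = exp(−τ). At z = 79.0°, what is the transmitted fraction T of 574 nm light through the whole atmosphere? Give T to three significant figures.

sec 79.0° = 5.2408.
τ = 0.120 × (520/574)⁴ × 5.2408 = 0.120 × 0.6735 × 5.2408 = 0.4236.
T = exp(−0.4236) = 0.6547.

0.655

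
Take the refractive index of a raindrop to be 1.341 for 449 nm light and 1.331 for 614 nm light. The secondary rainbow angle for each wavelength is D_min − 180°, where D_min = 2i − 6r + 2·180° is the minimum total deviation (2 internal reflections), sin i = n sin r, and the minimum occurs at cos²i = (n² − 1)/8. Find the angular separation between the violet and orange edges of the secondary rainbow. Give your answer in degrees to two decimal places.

2.60°

At 449 nm (n = 1.341): cos²i = 0.09979 → i = 71.586°, r = 45.034°, D_min = 232.966°, rainbow angle = 52.966°.
At 614 nm (n = 1.331): cos²i = 0.09645 → i = 71.907°, r = 45.575°, D_min = 230.365°, rainbow angle = 50.365°.
Angular width = |52.966° − 50.365°| = 2.601°.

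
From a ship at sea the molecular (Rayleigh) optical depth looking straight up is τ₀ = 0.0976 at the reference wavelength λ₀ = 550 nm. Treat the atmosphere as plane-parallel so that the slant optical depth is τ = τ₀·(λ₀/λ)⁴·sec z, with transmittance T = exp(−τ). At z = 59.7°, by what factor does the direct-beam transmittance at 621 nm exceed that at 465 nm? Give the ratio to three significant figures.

Airmass: sec 59.7° = 1.9821.
τ(621 nm) = 0.0976 × (550/621)⁴ × 1.9821 = 0.0976 × 0.6153 × 1.9821 = 0.1190.
τ(465 nm) = 0.0976 × (550/465)⁴ × 1.9821 = 0.0976 × 1.9572 × 1.9821 = 0.3786.
T(621)/T(465) = exp(τ_B − τ_A) = exp(0.2596) = 1.2964.

1.30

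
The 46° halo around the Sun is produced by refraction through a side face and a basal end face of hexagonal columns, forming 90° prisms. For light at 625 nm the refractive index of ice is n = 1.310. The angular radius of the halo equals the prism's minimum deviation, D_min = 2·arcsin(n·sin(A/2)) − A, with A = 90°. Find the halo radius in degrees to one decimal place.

45.7°

n·sin(A/2) = 1.310 × sin 45° = 1.310 × 0.7071 = 0.9263.
D_min = 2·arcsin(0.9263) − 90° = 2 × 67.867° − 90° = 45.733°.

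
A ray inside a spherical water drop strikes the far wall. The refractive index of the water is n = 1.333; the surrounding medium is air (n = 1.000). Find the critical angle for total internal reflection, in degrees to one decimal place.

sin θ_c = n_air / n = 1.000 / 1.333 = 0.7502.
θ_c = arcsin(0.7502) = 48.61°.

48.6°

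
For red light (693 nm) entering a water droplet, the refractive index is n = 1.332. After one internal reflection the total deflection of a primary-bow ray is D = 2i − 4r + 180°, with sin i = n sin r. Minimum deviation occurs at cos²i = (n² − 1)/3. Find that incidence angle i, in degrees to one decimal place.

59.5°

cos²i = (1.332² − 1)/3 = (1.77422 − 1)/3 = 0.25807.
cos i = 0.50801, so i = 59.469°.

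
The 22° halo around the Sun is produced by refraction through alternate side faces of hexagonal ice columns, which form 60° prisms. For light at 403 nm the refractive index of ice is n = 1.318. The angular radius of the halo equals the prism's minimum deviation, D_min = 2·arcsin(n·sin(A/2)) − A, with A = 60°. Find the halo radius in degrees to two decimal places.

22.45°

n·sin(A/2) = 1.318 × sin 30° = 1.318 × 0.5000 = 0.6590.
D_min = 2·arcsin(0.6590) − 60° = 2 × 41.224° − 60° = 22.447°.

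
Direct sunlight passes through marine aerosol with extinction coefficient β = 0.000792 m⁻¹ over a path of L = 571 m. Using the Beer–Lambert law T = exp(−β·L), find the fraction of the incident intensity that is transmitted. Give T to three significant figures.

0.636

τ = β·L = 0.000792 × 571 = 0.4522.
T = exp(−0.4522) = 0.6362.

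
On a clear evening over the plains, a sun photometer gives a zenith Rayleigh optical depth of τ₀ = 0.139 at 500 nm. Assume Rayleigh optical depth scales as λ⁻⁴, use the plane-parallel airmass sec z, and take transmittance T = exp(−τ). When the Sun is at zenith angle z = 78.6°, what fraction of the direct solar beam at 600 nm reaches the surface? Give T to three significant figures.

0.712

sec 78.6° = 5.0593.
τ = 0.139 × (500/600)⁴ × 5.0593 = 0.139 × 0.4823 × 5.0593 = 0.3391.
T = exp(−0.3391) = 0.7124.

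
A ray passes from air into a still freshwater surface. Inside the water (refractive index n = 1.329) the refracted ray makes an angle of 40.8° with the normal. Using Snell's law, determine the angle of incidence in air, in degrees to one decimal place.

60.3°

Snell: sin θ_i = n · sin θ_r = 1.329 × sin 40.8° = 1.329 × 0.6534 = 0.8684.
θ_i = arcsin(0.8684) = 60.27°.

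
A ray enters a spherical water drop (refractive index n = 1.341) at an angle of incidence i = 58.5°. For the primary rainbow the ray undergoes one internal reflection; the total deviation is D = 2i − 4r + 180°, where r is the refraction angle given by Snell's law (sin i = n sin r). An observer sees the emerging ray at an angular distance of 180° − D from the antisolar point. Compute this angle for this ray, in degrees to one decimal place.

40.9°

sin r = sin 58.5° / 1.341 = 0.8526/1.341 = 0.6358; r = 39.48°.
D = 2·58.5° − 4·39.48° + 180° = 117.00° − 157.92° + 180° = 139.08°.
Angle from antisolar point = 180° − D = 40.92°.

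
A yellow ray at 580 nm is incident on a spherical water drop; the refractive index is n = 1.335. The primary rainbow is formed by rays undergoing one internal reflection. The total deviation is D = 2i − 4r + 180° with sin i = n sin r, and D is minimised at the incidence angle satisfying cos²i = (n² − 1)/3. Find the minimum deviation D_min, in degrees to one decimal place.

cos²i = (1.78222 − 1)/3 = 0.26074; i = arccos(0.51063) = 59.294°.
sin r = sin 59.294°/1.335 = 0.64405; r = 40.094°.
D_min = 2·59.294° − 4·40.094° + 180° = 138.212°.

138.2°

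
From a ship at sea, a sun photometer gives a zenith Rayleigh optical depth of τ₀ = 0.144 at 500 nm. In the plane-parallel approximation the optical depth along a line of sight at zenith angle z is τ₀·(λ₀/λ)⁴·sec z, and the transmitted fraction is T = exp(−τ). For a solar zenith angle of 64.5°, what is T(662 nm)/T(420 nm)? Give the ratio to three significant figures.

1.76

Airmass: sec 64.5° = 2.3228.
τ(662 nm) = 0.144 × (500/662)⁴ × 2.3228 = 0.144 × 0.3254 × 2.3228 = 0.1088.
τ(420 nm) = 0.144 × (500/420)⁴ × 2.3228 = 0.144 × 2.0086 × 2.3228 = 0.6718.
T(662)/T(420) = exp(τ_B − τ_A) = exp(0.5630) = 1.7559.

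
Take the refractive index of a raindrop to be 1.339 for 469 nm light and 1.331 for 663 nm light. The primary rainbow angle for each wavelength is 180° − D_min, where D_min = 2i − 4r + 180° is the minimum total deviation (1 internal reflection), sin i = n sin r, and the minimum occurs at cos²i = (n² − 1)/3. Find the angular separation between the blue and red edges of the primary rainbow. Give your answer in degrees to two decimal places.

1.16°

At 469 nm (n = 1.339): cos²i = 0.26431 → i = 59.062°, r = 39.834°, D_min = 138.786°, rainbow angle = 41.214°.
At 663 nm (n = 1.331): cos²i = 0.25719 → i = 59.527°, r = 40.356°, D_min = 137.630°, rainbow angle = 42.370°.
Angular width = |41.214° − 42.370°| = 1.156°.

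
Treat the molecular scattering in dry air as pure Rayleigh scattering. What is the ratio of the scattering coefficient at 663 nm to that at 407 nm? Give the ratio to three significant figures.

0.142

Rayleigh scattering ∝ λ⁻⁴, so the ratio of coefficients is the inverse fourth power of the wavelength ratio.
σ(663)/σ(407) = (407/663)⁴ = (0.6139)⁴ = 0.142.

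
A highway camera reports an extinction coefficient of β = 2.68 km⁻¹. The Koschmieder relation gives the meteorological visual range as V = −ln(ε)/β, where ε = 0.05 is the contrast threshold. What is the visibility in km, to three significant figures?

1.12 km

V = −ln(0.05) / 2.68 = 2.996 / 2.68 = 1.1178 km.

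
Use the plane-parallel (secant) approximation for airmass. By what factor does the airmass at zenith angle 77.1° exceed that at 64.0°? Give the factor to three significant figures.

X(77.1°)/X(64.0°) = sec 77.1° / sec 64.0° = cos 64.0° / cos 77.1° = 0.4384/0.2233 = 1.9636.

1.96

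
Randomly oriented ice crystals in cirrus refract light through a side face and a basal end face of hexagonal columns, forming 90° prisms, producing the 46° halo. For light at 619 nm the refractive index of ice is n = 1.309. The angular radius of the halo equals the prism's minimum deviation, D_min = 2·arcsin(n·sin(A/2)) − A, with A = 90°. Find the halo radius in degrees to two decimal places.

n·sin(A/2) = 1.309 × sin 45° = 1.309 × 0.7071 = 0.9256.
D_min = 2·arcsin(0.9256) − 90° = 2 × 67.759° − 90° = 45.519°.

45.52°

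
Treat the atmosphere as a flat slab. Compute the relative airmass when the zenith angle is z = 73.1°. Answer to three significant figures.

X = sec z = 1/cos 73.1° = 1/0.2907 = 3.4399.

3.44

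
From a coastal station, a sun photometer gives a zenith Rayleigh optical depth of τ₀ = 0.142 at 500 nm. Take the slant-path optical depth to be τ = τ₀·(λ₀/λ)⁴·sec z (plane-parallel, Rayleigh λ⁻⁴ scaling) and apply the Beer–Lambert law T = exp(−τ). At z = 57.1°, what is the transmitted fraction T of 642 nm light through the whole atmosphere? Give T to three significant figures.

sec 57.1° = 1.8410.
τ = 0.142 × (500/642)⁴ × 1.8410 = 0.142 × 0.3679 × 1.8410 = 0.0962.
T = exp(−0.0962) = 0.9083.

0.908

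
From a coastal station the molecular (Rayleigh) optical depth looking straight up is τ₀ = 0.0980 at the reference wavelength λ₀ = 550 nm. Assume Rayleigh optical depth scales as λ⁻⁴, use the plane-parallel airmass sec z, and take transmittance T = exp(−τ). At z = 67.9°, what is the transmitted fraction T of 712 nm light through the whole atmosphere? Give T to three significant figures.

sec 67.9° = 2.6580.
τ = 0.0980 × (550/712)⁴ × 2.6580 = 0.0980 × 0.3561 × 2.6580 = 0.0927.
T = exp(−0.0927) = 0.9114.

0.911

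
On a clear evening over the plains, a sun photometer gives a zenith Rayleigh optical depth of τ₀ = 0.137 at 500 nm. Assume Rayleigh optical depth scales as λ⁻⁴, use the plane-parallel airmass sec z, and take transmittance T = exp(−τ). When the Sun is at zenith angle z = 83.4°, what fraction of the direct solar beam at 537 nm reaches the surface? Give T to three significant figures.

0.408

sec 83.4° = 8.7004.
τ = 0.137 × (500/537)⁴ × 8.7004 = 0.137 × 0.7516 × 8.7004 = 0.8959.
T = exp(−0.8959) = 0.4083.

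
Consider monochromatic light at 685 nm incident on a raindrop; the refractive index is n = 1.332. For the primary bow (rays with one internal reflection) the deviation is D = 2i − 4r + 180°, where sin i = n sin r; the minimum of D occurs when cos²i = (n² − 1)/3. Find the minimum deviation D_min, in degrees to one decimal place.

cos²i = (1.77422 − 1)/3 = 0.25807; i = arccos(0.50801) = 59.469°.
sin r = sin 59.469°/1.332 = 0.64666; r = 40.290°.
D_min = 2·59.469° − 4·40.290° + 180° = 137.776°.

137.8°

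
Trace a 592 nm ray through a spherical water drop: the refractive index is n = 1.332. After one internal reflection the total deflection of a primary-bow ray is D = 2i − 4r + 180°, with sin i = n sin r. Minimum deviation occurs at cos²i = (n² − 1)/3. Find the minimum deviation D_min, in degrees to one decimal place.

137.8°

cos²i = (1.77422 − 1)/3 = 0.25807; i = arccos(0.50801) = 59.469°.
sin r = sin 59.469°/1.332 = 0.64666; r = 40.290°.
D_min = 2·59.469° − 4·40.290° + 180° = 137.776°.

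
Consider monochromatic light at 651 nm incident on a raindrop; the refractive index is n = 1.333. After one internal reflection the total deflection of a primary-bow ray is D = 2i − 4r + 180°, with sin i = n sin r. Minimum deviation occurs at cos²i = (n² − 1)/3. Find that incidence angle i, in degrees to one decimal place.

59.4°

cos²i = (1.333² − 1)/3 = (1.77689 − 1)/3 = 0.25896.
cos i = 0.50888, so i = 59.410°.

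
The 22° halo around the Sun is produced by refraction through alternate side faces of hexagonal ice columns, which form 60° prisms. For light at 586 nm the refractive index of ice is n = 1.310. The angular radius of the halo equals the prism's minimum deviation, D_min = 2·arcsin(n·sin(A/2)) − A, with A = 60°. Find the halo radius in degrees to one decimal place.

n·sin(A/2) = 1.310 × sin 30° = 1.310 × 0.5000 = 0.6550.
D_min = 2·arcsin(0.6550) − 60° = 2 × 40.920° − 60° = 21.839°.

21.8°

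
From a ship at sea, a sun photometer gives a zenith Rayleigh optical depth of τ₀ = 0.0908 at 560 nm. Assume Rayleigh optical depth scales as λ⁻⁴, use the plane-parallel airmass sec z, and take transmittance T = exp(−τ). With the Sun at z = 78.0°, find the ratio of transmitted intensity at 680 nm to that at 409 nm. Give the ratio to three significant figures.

3.80

Airmass: sec 78.0° = 4.8097.
τ(680 nm) = 0.0908 × (560/680)⁴ × 4.8097 = 0.0908 × 0.4600 × 4.8097 = 0.2009.
τ(409 nm) = 0.0908 × (560/409)⁴ × 4.8097 = 0.0908 × 3.5145 × 4.8097 = 1.5348.
T(680)/T(409) = exp(τ_B − τ_A) = exp(1.3340) = 3.7961.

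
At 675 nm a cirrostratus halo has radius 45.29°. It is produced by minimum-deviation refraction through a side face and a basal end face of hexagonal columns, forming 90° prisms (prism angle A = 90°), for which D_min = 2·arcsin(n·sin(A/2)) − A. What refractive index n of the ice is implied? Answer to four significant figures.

Rearranging: n = sin((D_min + A)/2) / sin(A/2).
(D_min + A)/2 = (45.29° + 90°)/2 = 67.645°.
n = sin 67.645° / sin 45° = 0.9248 / 0.7071 = 1.3079.

1.308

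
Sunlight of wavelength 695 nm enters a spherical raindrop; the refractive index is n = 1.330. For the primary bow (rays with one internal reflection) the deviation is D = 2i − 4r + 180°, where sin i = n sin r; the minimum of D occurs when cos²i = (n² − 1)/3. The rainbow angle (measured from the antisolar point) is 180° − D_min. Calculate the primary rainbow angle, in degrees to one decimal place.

cos²i = (1.76890 − 1)/3 = 0.25630; i = arccos(0.50626) = 59.585°.
sin r = sin 59.585°/1.330 = 0.64841; r = 40.422°.
D_min = 2·59.585° − 4·40.422° + 180° = 137.484°.
Rainbow angle = 180° − D_min = 42.516°.

42.5°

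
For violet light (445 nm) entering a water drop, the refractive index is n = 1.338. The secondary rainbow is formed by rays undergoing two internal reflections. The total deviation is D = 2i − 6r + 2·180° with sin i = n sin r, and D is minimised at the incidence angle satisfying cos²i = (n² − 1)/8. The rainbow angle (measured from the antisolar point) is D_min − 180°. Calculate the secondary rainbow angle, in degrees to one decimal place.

52.2°

cos²i = (1.79024 − 1)/8 = 0.09878; i = arccos(0.31429) = 71.682°.
sin r = sin 71.682°/1.338 = 0.70951; r = 45.195°.
D_min = 2·71.682° − 6·45.195° + 360° = 232.193°.
Rainbow angle = D_min − 180° = 52.193°.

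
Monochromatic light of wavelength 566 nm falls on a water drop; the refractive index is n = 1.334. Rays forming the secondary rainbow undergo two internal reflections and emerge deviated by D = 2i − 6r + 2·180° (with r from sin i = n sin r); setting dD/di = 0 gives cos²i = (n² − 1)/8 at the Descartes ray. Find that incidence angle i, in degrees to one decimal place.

cos²i = (1.334² − 1)/8 = (1.77956 − 1)/8 = 0.09744.
cos i = 0.31216, so i = 71.810°.

71.8°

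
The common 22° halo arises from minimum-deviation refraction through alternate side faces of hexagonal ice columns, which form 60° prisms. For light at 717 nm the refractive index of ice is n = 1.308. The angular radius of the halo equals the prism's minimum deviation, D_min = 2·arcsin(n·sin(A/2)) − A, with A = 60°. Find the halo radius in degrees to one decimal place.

21.7°

n·sin(A/2) = 1.308 × sin 30° = 1.308 × 0.5000 = 0.6540.
D_min = 2·arcsin(0.6540) − 60° = 2 × 40.844° − 60° = 21.688°.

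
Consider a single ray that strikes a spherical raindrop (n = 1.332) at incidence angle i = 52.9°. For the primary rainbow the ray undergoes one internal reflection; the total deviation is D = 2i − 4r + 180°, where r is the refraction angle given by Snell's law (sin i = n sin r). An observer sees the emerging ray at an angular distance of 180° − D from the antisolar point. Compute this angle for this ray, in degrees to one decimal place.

sin r = sin 52.9° / 1.332 = 0.7976/1.332 = 0.5988; r = 36.78°.
D = 2·52.9° − 4·36.78° + 180° = 105.80° − 147.13° + 180° = 138.67°.
Angle from antisolar point = 180° − D = 41.33°.

41.3°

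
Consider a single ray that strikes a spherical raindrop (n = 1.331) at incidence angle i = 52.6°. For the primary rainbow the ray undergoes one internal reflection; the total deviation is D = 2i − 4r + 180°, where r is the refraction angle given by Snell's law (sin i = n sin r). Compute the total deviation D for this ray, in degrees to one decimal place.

138.6°

sin r = sin 52.6° / 1.331 = 0.7944/1.331 = 0.5969; r = 36.65°.
D = 2·52.6° − 4·36.65° + 180° = 105.20° − 146.58° + 180° = 138.62°.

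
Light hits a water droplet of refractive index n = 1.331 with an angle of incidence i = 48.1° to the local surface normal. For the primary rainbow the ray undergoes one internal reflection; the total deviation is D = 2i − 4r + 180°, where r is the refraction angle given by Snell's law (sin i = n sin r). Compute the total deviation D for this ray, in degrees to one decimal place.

140.2°

sin r = sin 48.1° / 1.331 = 0.7443/1.331 = 0.5592; r = 34.00°.
D = 2·48.1° − 4·34.00° + 180° = 96.20° − 136.01° + 180° = 140.19°.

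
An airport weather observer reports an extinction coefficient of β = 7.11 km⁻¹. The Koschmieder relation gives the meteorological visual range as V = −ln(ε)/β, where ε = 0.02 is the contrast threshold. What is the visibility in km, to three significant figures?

V = −ln(0.02) / 7.11 = 3.912 / 7.11 = 0.5502 km.

0.550 km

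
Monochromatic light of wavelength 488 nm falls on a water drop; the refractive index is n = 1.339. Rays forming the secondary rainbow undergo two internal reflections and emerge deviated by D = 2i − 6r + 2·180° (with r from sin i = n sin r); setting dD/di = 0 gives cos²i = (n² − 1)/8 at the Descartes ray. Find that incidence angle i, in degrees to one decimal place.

71.6°

cos²i = (1.339² − 1)/8 = (1.79292 − 1)/8 = 0.09912.
cos i = 0.31483, so i = 71.650°.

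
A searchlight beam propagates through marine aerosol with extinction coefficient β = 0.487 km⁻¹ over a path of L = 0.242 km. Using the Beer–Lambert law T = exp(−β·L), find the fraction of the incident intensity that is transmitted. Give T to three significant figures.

0.889

τ = β·L = 0.487 × 0.242 = 0.1179.
T = exp(−0.1179) = 0.8888.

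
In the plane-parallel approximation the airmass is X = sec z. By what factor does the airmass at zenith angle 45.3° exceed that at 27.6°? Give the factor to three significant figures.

X(45.3°)/X(27.6°) = sec 45.3° / sec 27.6° = cos 27.6° / cos 45.3° = 0.8862/0.7034 = 1.2599.

1.26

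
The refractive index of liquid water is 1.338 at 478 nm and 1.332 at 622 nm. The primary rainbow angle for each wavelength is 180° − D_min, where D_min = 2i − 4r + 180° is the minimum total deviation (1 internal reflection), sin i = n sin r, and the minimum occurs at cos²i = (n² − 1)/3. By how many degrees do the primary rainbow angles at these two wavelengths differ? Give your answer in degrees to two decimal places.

At 478 nm (n = 1.338): cos²i = 0.26341 → i = 59.120°, r = 39.899°, D_min = 138.643°, rainbow angle = 41.357°.
At 622 nm (n = 1.332): cos²i = 0.25807 → i = 59.469°, r = 40.290°, D_min = 137.776°, rainbow angle = 42.224°.
Angular width = |41.357° − 42.224°| = 0.867°.

0.87°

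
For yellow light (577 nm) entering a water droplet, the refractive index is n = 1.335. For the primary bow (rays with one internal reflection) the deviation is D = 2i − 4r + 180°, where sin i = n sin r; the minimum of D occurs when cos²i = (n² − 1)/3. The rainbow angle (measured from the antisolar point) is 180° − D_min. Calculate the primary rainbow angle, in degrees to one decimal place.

cos²i = (1.78222 − 1)/3 = 0.26074; i = arccos(0.51063) = 59.294°.
sin r = sin 59.294°/1.335 = 0.64405; r = 40.094°.
D_min = 2·59.294° − 4·40.094° + 180° = 138.212°.
Rainbow angle = 180° − D_min = 41.788°.

41.8°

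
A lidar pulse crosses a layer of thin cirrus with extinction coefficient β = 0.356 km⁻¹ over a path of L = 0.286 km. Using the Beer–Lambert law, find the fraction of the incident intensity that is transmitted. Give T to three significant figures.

τ = β·L = 0.356 × 0.286 = 0.1018.
T = exp(−0.1018) = 0.9032.

0.903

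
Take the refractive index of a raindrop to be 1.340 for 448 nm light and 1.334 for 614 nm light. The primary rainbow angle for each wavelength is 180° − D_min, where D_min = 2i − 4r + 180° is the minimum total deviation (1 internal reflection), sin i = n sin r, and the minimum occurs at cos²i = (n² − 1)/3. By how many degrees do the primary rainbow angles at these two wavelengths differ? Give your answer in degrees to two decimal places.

At 448 nm (n = 1.340): cos²i = 0.26520 → i = 59.004°, r = 39.770°, D_min = 138.929°, rainbow angle = 41.071°.
At 614 nm (n = 1.334): cos²i = 0.25985 → i = 59.352°, r = 40.159°, D_min = 138.067°, rainbow angle = 41.933°.
Angular width = |41.071° − 41.933°| = 0.862°.

0.86°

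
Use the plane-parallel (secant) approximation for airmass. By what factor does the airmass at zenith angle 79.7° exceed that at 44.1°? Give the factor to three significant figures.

X(79.7°)/X(44.1°) = sec 79.7° / sec 44.1° = cos 44.1° / cos 79.7° = 0.7181/0.1788 = 4.0163.

4.02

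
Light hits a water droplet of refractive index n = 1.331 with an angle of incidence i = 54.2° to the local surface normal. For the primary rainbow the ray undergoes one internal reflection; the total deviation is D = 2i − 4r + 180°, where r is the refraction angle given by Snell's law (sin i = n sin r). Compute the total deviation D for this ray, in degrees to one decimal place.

sin r = sin 54.2° / 1.331 = 0.8111/1.331 = 0.6094; r = 37.54°.
D = 2·54.2° − 4·37.54° + 180° = 108.40° − 150.17° + 180° = 138.23°.

138.2°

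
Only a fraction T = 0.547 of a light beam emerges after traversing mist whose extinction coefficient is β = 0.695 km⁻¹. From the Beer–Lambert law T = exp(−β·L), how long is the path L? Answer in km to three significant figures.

Beer–Lambert: T = exp(−βL) ⇒ L = −ln(T)/β = −ln(0.547)/0.695 = 0.6033/0.695 = 0.8681 km.

0.868 km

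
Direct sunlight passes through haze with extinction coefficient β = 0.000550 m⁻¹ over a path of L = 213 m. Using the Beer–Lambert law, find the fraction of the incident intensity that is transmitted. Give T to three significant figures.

τ = β·L = 0.000550 × 213 = 0.1172.
T = exp(−0.1172) = 0.8895.

0.889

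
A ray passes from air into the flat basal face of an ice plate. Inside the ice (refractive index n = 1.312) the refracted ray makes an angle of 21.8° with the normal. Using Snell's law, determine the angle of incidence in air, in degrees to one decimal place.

Snell: sin θ_i = n · sin θ_r = 1.312 × sin 21.8° = 1.312 × 0.3714 = 0.4872.
θ_i = arcsin(0.4872) = 29.16°.

29.2°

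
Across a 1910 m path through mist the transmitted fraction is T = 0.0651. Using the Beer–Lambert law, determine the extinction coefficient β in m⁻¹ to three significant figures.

Beer–Lambert: T = exp(−βL) ⇒ β = −ln(T)/L = −ln(0.0651)/1910 = 2.7318/1910 = 0.00143 m⁻¹.

0.00143 m⁻¹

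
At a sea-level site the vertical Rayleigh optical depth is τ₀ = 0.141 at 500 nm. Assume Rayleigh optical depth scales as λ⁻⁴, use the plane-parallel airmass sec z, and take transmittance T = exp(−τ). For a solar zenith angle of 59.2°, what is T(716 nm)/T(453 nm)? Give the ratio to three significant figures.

1.41

Airmass: sec 59.2° = 1.9530.
τ(716 nm) = 0.141 × (500/716)⁴ × 1.9530 = 0.141 × 0.2378 × 1.9530 = 0.0655.
τ(453 nm) = 0.141 × (500/453)⁴ × 1.9530 = 0.141 × 1.4842 × 1.9530 = 0.4087.
T(716)/T(453) = exp(τ_B − τ_A) = exp(0.3432) = 1.4095.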